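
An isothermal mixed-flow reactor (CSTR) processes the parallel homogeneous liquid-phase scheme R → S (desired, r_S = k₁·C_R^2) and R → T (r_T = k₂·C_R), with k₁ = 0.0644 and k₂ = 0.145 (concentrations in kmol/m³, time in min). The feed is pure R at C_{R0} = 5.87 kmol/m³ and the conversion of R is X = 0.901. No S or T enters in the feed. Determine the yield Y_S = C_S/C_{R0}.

Exit C_R = C_{R0}(1−X) = 5.87×0.0990 = 0.5811 kmol/m³.
In a CSTR the entire volume is at exit conditions, so r_S = 0.0644×0.5811^2 = 0.02175 and r_T = 0.145×0.5811 = 0.08426.
Fraction of consumed R going to S: r_S/(r_S+r_T) = 0.2052.
C_S = 0.2052·C_{R0}·X = 0.2052×5.87×0.901 = 1.09 kmol/m³; Y_S = C_S/C_{R0} = 0.185.

0.185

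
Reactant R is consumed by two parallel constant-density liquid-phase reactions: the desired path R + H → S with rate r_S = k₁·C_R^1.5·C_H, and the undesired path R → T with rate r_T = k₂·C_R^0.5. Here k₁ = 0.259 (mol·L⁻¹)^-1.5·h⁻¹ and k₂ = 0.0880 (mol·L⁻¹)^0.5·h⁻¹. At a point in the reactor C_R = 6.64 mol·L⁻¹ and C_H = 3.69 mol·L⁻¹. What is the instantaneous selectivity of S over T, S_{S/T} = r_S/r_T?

72.1

S_{S/T} = r_S/r_T = (k₁·C_R^1.5·C_H)/(k₂·C_R^0.5) = (k₁/k₂)·C_R·C_H.
= (0.259×6.640^1.5×3.690) / (0.0880×6.640^0.5) = 16.35/0.2268 = 72.1.
Since the desired path is higher order in R, keeping C_R high (PFR or concentrated feed) favours S.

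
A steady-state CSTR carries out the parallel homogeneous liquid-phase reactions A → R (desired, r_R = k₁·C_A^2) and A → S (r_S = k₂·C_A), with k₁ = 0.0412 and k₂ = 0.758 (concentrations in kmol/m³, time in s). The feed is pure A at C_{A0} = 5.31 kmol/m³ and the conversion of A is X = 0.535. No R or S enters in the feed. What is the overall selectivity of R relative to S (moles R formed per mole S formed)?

0.134

Exit C_A = C_{A0}(1−X) = 5.31×0.465 = 2.469 kmol/m³.
Rates in a CSTR are evaluated at the outlet concentration: r_R = 0.0412×2.469^2 = 0.2512, r_S = 0.758×2.469 = 1.872.
Overall selectivity = C_R/C_S = r_Rτ/(r_Sτ) = r_R/r_S = 0.134.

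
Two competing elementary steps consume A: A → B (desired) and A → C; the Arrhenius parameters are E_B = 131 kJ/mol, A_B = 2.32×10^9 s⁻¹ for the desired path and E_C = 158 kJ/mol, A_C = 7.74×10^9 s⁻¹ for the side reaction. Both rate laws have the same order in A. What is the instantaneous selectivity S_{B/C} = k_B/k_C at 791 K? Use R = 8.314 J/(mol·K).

k_B/k_C = (A_B/A_C)·exp[−(E_B−E_C)/(RT)] = (A_B/A_C)·exp[(E_C−E_B)/(RT)].
(E_C−E_B)/(RT) = (158−131)×10³/(8.314×791) = 27000/6576 = 4.106.
k_B/k_C = (2.32×10^9/7.74×10^9)·exp(4.106) = 0.2997 × 60.68 = 18.2.

18.2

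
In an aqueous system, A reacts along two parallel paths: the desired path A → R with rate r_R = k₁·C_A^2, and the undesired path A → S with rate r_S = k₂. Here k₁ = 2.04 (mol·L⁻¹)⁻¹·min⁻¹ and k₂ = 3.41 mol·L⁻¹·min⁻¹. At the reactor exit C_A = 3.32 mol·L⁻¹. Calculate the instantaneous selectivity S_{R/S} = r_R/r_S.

S_{R/S} = r_R/r_S = (k₁·C_A^2)/(k₂) = (k₁/k₂)·C_A^2.
= (2.04×3.320^2) / (3.41) = 22.49/3.410 = 6.59.
Since the desired path is higher order in A, keeping C_A high (PFR or concentrated feed) favours R.

6.59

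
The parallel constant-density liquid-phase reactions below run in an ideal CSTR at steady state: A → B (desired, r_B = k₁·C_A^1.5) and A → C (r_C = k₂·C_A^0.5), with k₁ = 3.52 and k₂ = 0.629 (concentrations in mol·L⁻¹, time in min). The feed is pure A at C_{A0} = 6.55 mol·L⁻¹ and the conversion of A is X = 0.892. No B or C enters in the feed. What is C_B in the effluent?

Exit C_A = C_{A0}(1−X) = 6.55×0.108 = 0.7074 mol·L⁻¹.
A CSTR operates uniformly at the exit composition, giving r_B = 2.094 and r_C = 0.5290 (each k·C_A^n at C_A = 0.7074).
Fraction of consumed A going to B: r_B/(r_B+r_C) = 0.7983.
C_B = 0.7983·C_{A0}·X = 0.7983×6.55×0.892 = 4.66 mol·L⁻¹.

4.66 mol·L⁻¹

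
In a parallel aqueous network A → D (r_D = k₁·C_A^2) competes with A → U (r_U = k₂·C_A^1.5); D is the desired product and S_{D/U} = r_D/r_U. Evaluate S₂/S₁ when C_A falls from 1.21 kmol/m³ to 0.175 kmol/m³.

0.380

S_{D/U} = (k₁/k₂)·C_A^0.5, so S₂/S₁ = (C_{A,2}/C_{A,1})^0.5.
= (0.175/1.21)^0.5 = (0.1446)^0.5 = 0.380.
Selectivity toward D falls as C_A falls — high-concentration operation is favoured.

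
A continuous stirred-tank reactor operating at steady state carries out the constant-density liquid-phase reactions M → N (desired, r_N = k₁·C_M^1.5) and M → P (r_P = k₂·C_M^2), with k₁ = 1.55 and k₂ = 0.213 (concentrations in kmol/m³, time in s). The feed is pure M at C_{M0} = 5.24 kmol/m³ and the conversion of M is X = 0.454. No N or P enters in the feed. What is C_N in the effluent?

1.93 kmol/m³

Exit C_M = C_{M0}(1−X) = 5.24×0.546 = 2.861 kmol/m³.
In a CSTR the entire volume is at exit conditions, so r_N = 1.55×2.861^1.5 = 7.501 and r_P = 0.213×2.861^2 = 1.744.
Fraction of consumed M going to N: r_N/(r_N+r_P) = 0.8114.
C_N = 0.8114·C_{M0}·X = 0.8114×5.24×0.454 = 1.93 kmol/m³.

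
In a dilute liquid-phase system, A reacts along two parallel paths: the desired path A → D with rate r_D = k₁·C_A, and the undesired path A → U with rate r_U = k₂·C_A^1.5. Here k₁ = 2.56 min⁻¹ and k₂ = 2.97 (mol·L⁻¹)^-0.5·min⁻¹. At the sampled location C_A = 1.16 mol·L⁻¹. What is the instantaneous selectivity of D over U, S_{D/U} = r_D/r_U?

S_{D/U} = r_D/r_U = (k₁·C_A)/(k₂·C_A^1.5) = (k₁/k₂)·C_A^-0.5.
= (2.56×1.160) / (2.97×1.160^1.5) = 2.970/3.711 = 0.800.
The undesired path is higher order in A, so low C_A (CSTR or dilute feed) favours D.

0.800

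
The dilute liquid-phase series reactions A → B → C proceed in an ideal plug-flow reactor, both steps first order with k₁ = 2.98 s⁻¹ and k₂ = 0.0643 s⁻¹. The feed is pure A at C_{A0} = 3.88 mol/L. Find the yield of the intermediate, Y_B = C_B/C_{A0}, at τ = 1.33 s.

The intermediate concentration in a first-order A→B→C sequence is C_B = k₁C_{A0}(e^(−k₁τ) − e^(−k₂τ))/(k₂−k₁).
e^(−k₁τ) = e^(−2.98×1.33) = e^(−3.963) = 0.01900; e^(−k₂τ) = e^(−0.08552) = 0.9180.
C_B = 2.98×3.88/(0.0643−2.98) × (0.01900−0.9180) = (-3.966)×(-0.8990) = 3.565 mol/L.
Y_B = C_B/C_{A0} = 3.565/3.88 = 0.919.

0.919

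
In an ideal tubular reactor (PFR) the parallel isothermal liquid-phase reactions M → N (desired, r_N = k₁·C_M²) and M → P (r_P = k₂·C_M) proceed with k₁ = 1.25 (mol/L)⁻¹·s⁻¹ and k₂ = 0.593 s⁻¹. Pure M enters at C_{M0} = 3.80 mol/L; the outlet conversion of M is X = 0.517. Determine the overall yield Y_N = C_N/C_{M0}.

C_M = C_{M0}(1−X) = 1.835 mol/L.
Along a PFR/batch, dC_P/dC_M = −r_P/(r_N+r_P) = −k₂/(k₂+k₁·C_M).
Integrating from C_{M0} to C_M: C_P = (0.593/1.25)·ln[(0.593+1.25·3.80)/(0.593+1.25·1.84)] = 0.4744·ln(5.343/2.887) = 0.2920 mol/L.
Then C_N = (C_{M0}−C_M) − C_P = 1.965 − 0.2920 = 1.673 mol/L.
Y_N = C_N/C_{M0} = 1.673/3.80 = 0.440.

0.440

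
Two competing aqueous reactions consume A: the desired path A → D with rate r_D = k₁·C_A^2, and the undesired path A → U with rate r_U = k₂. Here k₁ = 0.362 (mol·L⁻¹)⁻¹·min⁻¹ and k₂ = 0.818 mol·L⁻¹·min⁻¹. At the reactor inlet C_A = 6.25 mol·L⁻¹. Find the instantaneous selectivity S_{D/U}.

17.3

S_{D/U} = r_D/r_U = (k₁·C_A^2)/(k₂) = (k₁/k₂)·C_A^2.
= (0.362×6.250^2) / (0.818) = 14.14/0.8180 = 17.3.
Since the desired path is higher order in A, keeping C_A high (PFR or concentrated feed) favours D.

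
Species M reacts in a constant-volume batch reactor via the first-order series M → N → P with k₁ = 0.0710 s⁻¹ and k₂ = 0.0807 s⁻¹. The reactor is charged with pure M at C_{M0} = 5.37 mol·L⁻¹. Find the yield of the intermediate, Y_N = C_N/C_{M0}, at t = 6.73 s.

Solving the coupled first-order balances gives C_N(t) = [k₁/(k₂−k₁)]·C_{M0}·(e^(−k₁t) − e^(−k₂t)).
e^(−k₁t) = e^(−0.0710×6.73) = e^(−0.4778) = 0.6201; e^(−k₂t) = e^(−0.5431) = 0.5809.
C_N = 0.0710×5.37/(0.0807−0.0710) × (0.6201−0.5809) = 39.31×0.03919 = 1.540 mol·L⁻¹.
Y_N = C_N/C_{M0} = 1.540/5.37 = 0.287.

0.287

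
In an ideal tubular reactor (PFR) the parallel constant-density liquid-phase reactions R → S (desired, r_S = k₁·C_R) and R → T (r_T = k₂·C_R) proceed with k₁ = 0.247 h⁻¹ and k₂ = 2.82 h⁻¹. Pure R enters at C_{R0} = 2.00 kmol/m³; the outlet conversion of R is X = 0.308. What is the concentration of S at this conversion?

0.0496 kmol/m³

C_R = C_{R0}(1−X) = 1.384 kmol/m³.
Both paths are first order in R, so the instantaneous fraction to S is constant: dC_S/d(−C_R) = k₁/(k₁+k₂) = 0.08053.
C_S = 0.08053·(C_{R0}−C_R) = 0.08053×0.6160 = 0.0496 kmol/m³.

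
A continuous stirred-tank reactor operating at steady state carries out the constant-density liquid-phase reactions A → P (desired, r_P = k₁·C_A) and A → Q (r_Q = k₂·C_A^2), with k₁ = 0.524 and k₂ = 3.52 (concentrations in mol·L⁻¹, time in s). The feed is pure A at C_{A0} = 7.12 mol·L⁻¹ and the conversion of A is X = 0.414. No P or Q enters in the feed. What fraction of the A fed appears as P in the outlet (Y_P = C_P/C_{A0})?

0.0143

Exit C_A = C_{A0}(1−X) = 7.12×0.586 = 4.172 mol·L⁻¹.
A CSTR operates uniformly at the exit composition, giving r_P = 2.186 and r_Q = 61.28 (each k·C_A^n at C_A = 4.172).
Fraction of consumed A going to P: r_P/(r_P+r_Q) = 0.03445.
C_P = 0.03445·C_{A0}·X = 0.03445×7.12×0.414 = 0.102 mol·L⁻¹; Y_P = C_P/C_{A0} = 0.0143.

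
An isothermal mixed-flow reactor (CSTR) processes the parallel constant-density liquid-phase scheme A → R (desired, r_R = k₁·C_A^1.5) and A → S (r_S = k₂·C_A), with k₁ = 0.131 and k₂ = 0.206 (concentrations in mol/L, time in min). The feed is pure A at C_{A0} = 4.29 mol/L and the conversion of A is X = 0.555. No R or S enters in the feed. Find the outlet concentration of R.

1.11 mol/L

Exit C_A = C_{A0}(1−X) = 4.29×0.445 = 1.909 mol/L.
In a CSTR the entire volume is at exit conditions, so r_R = 0.131×1.909^1.5 = 0.3455 and r_S = 0.206×1.909 = 0.3933.
Fraction of consumed A going to R: r_R/(r_R+r_S) = 0.4677.
C_R = 0.4677·C_{A0}·X = 0.4677×4.29×0.555 = 1.11 mol/L.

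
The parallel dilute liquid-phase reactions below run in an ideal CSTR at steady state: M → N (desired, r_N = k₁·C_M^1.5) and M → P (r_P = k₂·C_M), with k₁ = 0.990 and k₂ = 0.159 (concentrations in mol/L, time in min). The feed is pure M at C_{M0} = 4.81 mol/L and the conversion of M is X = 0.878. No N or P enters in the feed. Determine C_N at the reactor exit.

3.49 mol/L

Exit C_M = C_{M0}(1−X) = 4.81×0.122 = 0.5868 mol/L.
In a CSTR the entire volume is at exit conditions, so r_N = 0.990×0.5868^1.5 = 0.4450 and r_P = 0.159×0.5868 = 0.09330.
Fraction of consumed M going to N: r_N/(r_N+r_P) = 0.8267.
C_N = 0.8267·C_{M0}·X = 0.8267×4.81×0.878 = 3.49 mol/L.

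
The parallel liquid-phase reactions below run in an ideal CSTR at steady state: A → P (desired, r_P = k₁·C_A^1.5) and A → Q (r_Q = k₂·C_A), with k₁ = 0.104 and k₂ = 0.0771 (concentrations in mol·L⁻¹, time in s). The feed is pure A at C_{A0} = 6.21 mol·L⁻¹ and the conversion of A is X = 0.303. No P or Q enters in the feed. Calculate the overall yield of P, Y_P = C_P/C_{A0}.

Exit C_A = C_{A0}(1−X) = 6.21×0.697 = 4.328 mol·L⁻¹.
In a CSTR the entire volume is at exit conditions, so r_P = 0.104×4.328^1.5 = 0.9365 and r_Q = 0.0771×4.328 = 0.3337.
Fraction of consumed A going to P: r_P/(r_P+r_Q) = 0.7373.
C_P = 0.7373·C_{A0}·X = 0.7373×6.21×0.303 = 1.39 mol·L⁻¹; Y_P = C_P/C_{A0} = 0.223.

0.223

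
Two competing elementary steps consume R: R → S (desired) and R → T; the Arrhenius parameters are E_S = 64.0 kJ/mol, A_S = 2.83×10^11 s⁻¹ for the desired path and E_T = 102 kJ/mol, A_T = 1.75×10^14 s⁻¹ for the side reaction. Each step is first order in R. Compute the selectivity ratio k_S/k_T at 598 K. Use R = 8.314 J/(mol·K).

With equal orders, S_{S/T} = k_S/k_T = (A_S/A_T)·exp[(E_T−E_S)/(RT)].
(E_T−E_S)/(RT) = (102−64.0)×10³/(8.314×598) = 38000/4972 = 7.643.
k_S/k_T = (2.83×10^11/1.75×10^14)·exp(7.643) = 0.001617 × 2086 = 3.37.

3.37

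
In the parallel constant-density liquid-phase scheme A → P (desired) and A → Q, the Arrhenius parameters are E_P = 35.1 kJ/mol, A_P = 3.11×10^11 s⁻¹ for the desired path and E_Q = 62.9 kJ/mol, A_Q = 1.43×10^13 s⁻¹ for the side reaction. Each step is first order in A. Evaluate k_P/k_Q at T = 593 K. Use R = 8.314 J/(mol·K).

6.11

With equal orders, S_{P/Q} = k_P/k_Q = (A_P/A_Q)·exp[(E_Q−E_P)/(RT)].
(E_Q−E_P)/(RT) = (62.9−35.1)×10³/(8.314×593) = 27800/4930 = 5.639.
k_P/k_Q = (3.11×10^11/1.43×10^13)·exp(5.639) = 0.02175 × 281.1 = 6.11.
Since E_P < E_Q, lowering the temperature improves selectivity toward P.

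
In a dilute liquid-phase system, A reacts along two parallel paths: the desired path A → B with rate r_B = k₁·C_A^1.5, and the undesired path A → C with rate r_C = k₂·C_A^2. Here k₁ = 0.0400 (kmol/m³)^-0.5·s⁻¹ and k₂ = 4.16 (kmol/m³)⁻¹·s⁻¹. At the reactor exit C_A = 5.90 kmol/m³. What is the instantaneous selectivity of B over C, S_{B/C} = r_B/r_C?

0.00396

S_{B/C} = r_B/r_C = (k₁·C_A^1.5)/(k₂·C_A^2) = (k₁/k₂)·C_A^-0.5.
= (0.0400×5.900^1.5) / (4.16×5.900^2) = 0.5732/144.8 = 0.00396.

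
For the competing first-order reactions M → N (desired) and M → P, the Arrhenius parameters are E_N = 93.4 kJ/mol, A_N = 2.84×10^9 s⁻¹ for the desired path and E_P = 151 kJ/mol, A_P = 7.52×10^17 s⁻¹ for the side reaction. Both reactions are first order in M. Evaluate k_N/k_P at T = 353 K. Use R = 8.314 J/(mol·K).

1.26

With equal orders, S_{N/P} = k_N/k_P = (A_N/A_P)·exp[(E_P−E_N)/(RT)].
(E_P−E_N)/(RT) = (151−93.4)×10³/(8.314×353) = 57600/2935 = 19.63.
k_N/k_P = (2.84×10^9/7.52×10^17)·exp(19.63) = 3.777×10^-9 × 3.339×10^8 = 1.26.
Since E_N < E_P, lowering the temperature improves selectivity toward N.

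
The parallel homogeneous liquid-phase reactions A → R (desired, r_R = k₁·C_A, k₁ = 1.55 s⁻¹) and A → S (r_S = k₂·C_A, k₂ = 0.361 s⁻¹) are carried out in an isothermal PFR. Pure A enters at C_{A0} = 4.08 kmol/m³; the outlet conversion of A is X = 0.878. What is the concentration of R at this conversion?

C_A = C_{A0}(1−X) = 0.4978 kmol/m³.
Both paths are first order in A, so the instantaneous fraction to R is constant: dC_R/d(−C_A) = k₁/(k₁+k₂) = 0.8111.
C_R = 0.8111·(C_{A0}−C_A) = 0.8111×3.582 = 2.91 kmol/m³.

2.91 kmol/m³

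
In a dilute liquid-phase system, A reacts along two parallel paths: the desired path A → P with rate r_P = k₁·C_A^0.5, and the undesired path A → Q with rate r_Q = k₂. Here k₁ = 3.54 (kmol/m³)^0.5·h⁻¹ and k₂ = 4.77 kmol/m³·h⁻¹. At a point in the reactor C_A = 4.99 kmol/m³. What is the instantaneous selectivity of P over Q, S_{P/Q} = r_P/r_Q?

S_{P/Q} = r_P/r_Q = (k₁·C_A^0.5)/(k₂) = (k₁/k₂)·C_A^0.5.
= (3.54×4.990^0.5) / (4.77) = 7.908/4.770 = 1.66.
Since the desired path is higher order in A, keeping C_A high (PFR or concentrated feed) favours P.

1.66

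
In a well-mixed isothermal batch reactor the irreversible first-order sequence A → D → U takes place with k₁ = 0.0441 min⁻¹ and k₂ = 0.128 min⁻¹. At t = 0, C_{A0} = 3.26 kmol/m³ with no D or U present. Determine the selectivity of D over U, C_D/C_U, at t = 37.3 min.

Solving the coupled first-order balances gives C_D(t) = [k₁/(k₂−k₁)]·C_{A0}·(e^(−k₁t) − e^(−k₂t)).
e^(−k₁t) = e^(−0.0441×37.3) = e^(−1.645) = 0.1930; e^(−k₂t) = e^(−4.774) = 0.008443.
C_D = 0.0441×3.26/(0.128−0.0441) × (0.1930−0.008443) = 1.714×0.1846 = 0.3163 kmol/m³.
C_A = C_{A0}e^(−k₁t) = 0.6293 kmol/m³, so C_U = C_{A0}−C_A−C_D = 2.314 kmol/m³; C_D/C_U = 0.137.

0.137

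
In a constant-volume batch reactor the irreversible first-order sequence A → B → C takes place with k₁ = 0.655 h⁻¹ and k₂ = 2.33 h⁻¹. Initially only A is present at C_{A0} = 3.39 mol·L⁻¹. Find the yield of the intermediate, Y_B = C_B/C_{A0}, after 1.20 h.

0.154

For first-order series with pure A initially, C_B(t) = k₁C_{A0}/(k₂−k₁)·(e^(−k₁t) − e^(−k₂t)).
e^(−k₁t) = e^(−0.655×1.20) = e^(−0.7860) = 0.4557; e^(−k₂t) = e^(−2.796) = 0.06105.
C_B = 0.655×3.39/(2.33−0.655) × (0.4557−0.06105) = 1.326×0.3946 = 0.5231 mol·L⁻¹.
Y_B = C_B/C_{A0} = 0.5231/3.39 = 0.154.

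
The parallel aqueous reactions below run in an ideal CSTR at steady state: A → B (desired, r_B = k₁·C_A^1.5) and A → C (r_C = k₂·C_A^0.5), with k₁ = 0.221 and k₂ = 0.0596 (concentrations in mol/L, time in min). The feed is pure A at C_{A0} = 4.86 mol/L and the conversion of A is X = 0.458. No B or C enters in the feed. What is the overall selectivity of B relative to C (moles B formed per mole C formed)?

Exit C_A = C_{A0}(1−X) = 4.86×0.542 = 2.634 mol/L.
A CSTR operates uniformly at the exit composition, giving r_B = 0.9448 and r_C = 0.09673 (each k·C_A^n at C_A = 2.634).
Overall selectivity = C_B/C_C = r_Bτ/(r_Cτ) = r_B/r_C = 9.77.

9.77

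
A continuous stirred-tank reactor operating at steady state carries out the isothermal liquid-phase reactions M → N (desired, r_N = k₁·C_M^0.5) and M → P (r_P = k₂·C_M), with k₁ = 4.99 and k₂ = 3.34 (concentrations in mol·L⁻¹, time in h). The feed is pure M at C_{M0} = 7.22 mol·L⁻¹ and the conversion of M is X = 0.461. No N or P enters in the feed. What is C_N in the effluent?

1.43 mol·L⁻¹

Exit C_M = C_{M0}(1−X) = 7.22×0.539 = 3.892 mol·L⁻¹.
Rates in a CSTR are evaluated at the outlet concentration: r_N = 4.99×3.892^0.5 = 9.844, r_P = 3.34×3.892 = 13.00.
Fraction of consumed M going to N: r_N/(r_N+r_P) = 0.4310.
C_N = 0.4310·C_{M0}·X = 0.4310×7.22×0.461 = 1.43 mol·L⁻¹.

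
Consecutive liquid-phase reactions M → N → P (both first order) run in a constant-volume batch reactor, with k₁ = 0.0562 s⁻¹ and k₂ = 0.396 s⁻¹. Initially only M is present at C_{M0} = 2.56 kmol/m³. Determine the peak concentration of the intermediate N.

0.263 kmol/m³

For a first-order series the maximum intermediate yield is C_{N,max}/C_{M0} = (k₁/k₂)^[k₂/(k₂−k₁)].
= (0.0562/0.396)^(0.396/(0.396−0.0562)) = (0.1419)^(1.165) = 0.1028.
C_{N,max} = 0.1028×2.56 = 0.263 kmol/m³.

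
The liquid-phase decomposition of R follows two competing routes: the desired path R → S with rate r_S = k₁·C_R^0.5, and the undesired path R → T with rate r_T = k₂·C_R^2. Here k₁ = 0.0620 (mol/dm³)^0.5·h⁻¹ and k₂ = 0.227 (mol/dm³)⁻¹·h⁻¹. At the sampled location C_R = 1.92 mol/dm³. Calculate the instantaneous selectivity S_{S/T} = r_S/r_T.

0.103

S_{S/T} = r_S/r_T = (k₁·C_R^0.5)/(k₂·C_R^2) = (k₁/k₂)·C_R^-1.5.
= (0.0620×1.920^0.5) / (0.227×1.920^2) = 0.08591/0.8368 = 0.103.
The undesired path is higher order in R, so low C_R (CSTR or dilute feed) favours S.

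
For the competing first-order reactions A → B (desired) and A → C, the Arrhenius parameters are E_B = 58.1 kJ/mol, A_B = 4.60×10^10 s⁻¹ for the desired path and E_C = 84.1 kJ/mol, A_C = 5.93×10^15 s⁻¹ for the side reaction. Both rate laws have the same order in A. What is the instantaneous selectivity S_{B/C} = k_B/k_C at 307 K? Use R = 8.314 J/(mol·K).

With equal orders, S_{B/C} = k_B/k_C = (A_B/A_C)·exp[(E_C−E_B)/(RT)].
(E_C−E_B)/(RT) = (84.1−58.1)×10³/(8.314×307) = 26000/2552 = 10.19.
k_B/k_C = (4.60×10^10/5.93×10^15)·exp(10.19) = 7.757×10^-6 × 26542 = 0.206.

0.206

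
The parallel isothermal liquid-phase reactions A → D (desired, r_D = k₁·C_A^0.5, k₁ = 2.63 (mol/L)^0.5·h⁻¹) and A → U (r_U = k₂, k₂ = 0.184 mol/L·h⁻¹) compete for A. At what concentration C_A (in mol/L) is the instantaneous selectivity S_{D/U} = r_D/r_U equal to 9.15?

0.410 mol/L

S_{D/U} = (k₁/k₂)·C_A^0.5 ⇒ C_A = (S·k₂/k₁)^(2).
= (9.15×0.184/2.63)^(2) = (0.6402)^(2) = 0.410 mol/L.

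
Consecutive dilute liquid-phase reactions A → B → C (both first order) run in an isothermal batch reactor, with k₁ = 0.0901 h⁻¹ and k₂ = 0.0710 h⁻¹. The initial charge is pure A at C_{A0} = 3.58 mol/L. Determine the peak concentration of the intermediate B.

1.48 mol/L

For a first-order series the maximum intermediate yield is C_{B,max}/C_{A0} = (k₁/k₂)^[k₂/(k₂−k₁)].
= (0.0901/0.0710)^(0.0710/(0.0710−0.0901)) = (1.269)^(-3.717) = 0.4125.
C_{B,max} = 0.4125×3.58 = 1.48 mol/L.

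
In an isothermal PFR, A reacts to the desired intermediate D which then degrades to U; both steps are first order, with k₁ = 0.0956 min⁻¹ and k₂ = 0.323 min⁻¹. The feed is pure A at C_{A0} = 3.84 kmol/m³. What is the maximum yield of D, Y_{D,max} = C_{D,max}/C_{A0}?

Evaluating C_D at τ_opt = ln(k₂/k₁)/(k₂−k₁) gives C_{D,max}/C_{A0} = (k₁/k₂)^[k₂/(k₂−k₁)].
= (0.0956/0.323)^(0.323/(0.323−0.0956)) = (0.2960)^(1.420) = 0.1774.

0.177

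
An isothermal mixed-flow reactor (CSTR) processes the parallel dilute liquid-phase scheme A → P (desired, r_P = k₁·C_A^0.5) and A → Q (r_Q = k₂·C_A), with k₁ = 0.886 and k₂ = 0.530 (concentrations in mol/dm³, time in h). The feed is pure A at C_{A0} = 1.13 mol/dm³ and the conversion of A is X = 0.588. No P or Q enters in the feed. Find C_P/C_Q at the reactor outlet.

2.45

Exit C_A = C_{A0}(1−X) = 1.13×0.412 = 0.4656 mol/dm³.
A CSTR operates uniformly at the exit composition, giving r_P = 0.6045 and r_Q = 0.2467 (each k·C_A^n at C_A = 0.4656).
Overall selectivity = C_P/C_Q = r_Pτ/(r_Qτ) = r_P/r_Q = 2.45.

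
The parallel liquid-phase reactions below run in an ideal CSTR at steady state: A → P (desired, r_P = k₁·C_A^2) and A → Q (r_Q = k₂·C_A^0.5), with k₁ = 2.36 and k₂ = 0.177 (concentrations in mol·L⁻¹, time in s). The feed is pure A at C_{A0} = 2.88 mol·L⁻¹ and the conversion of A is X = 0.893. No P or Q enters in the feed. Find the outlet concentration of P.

1.79 mol·L⁻¹

Exit C_A = C_{A0}(1−X) = 2.88×0.107 = 0.3082 mol·L⁻¹.
Rates in a CSTR are evaluated at the outlet concentration: r_P = 2.36×0.3082^2 = 0.2241, r_Q = 0.177×0.3082^0.5 = 0.09826.
Fraction of consumed A going to P: r_P/(r_P+r_Q) = 0.6952.
C_P = 0.6952·C_{A0}·X = 0.6952×2.88×0.893 = 1.79 mol·L⁻¹.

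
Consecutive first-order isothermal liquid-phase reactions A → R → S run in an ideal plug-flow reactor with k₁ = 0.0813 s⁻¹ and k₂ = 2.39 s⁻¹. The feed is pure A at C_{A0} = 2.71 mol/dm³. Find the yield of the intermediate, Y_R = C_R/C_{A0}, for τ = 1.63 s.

0.0301

For first-order series with pure A initially, C_R(τ) = k₁C_{A0}/(k₂−k₁)·(e^(−k₁τ) − e^(−k₂τ)).
e^(−k₁τ) = e^(−0.0813×1.63) = e^(−0.1325) = 0.8759; e^(−k₂τ) = e^(−3.896) = 0.02033.
C_R = 0.0813×2.71/(2.39−0.0813) × (0.8759−0.02033) = 0.09543×0.8556 = 0.08165 mol/dm³.
Y_R = C_R/C_{A0} = 0.08165/2.71 = 0.0301.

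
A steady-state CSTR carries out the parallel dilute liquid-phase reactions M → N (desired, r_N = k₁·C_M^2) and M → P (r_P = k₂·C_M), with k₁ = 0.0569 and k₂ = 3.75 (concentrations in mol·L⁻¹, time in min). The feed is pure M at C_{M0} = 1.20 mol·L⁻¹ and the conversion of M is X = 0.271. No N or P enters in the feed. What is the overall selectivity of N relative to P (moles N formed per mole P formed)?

0.0133

Exit C_M = C_{M0}(1−X) = 1.20×0.729 = 0.8748 mol·L⁻¹.
In a CSTR the entire volume is at exit conditions, so r_N = 0.0569×0.8748^2 = 0.04354 and r_P = 3.75×0.8748 = 3.280.
Overall selectivity = C_N/C_P = r_Nτ/(r_Pτ) = r_N/r_P = 0.0133.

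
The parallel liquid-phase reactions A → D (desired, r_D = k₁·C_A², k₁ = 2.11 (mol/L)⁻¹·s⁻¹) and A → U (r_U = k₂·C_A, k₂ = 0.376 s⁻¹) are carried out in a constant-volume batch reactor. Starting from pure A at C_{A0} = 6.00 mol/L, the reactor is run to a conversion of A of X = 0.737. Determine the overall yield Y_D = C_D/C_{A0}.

C_A = C_{A0}(1−X) = 1.578 mol/L.
Along a PFR/batch, dC_U/dC_A = −r_U/(r_D+r_U) = −k₂/(k₂+k₁·C_A).
Integrating from C_{A0} to C_A: C_U = (0.376/2.11)·ln[(0.376+2.11·6.00)/(0.376+2.11·1.58)] = 0.1782·ln(13.04/3.706) = 0.2242 mol/L.
Then C_D = (C_{A0}−C_A) − C_U = 4.422 − 0.2242 = 4.198 mol/L.
Y_D = C_D/C_{A0} = 4.198/6.00 = 0.700.

0.700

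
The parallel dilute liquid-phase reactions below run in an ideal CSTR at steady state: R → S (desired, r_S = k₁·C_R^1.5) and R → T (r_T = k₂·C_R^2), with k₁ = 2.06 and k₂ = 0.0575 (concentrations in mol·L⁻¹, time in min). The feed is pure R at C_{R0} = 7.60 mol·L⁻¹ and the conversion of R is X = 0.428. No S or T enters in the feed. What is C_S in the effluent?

3.07 mol·L⁻¹

Exit C_R = C_{R0}(1−X) = 7.60×0.572 = 4.347 mol·L⁻¹.
In a CSTR the entire volume is at exit conditions, so r_S = 2.06×4.347^1.5 = 18.67 and r_T = 0.0575×4.347^2 = 1.087.
Fraction of consumed R going to S: r_S/(r_S+r_T) = 0.9450.
C_S = 0.9450·C_{R0}·X = 0.9450×7.60×0.428 = 3.07 mol·L⁻¹.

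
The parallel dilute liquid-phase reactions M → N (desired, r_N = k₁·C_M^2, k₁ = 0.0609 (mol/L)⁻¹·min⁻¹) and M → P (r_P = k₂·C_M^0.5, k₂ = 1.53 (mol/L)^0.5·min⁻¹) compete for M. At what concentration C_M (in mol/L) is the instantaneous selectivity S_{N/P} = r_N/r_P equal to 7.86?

33.9 mol/L

S_{N/P} = (k₁/k₂)·C_M^1.5 ⇒ C_M = (S·k₂/k₁)^(1/1.5).
= (7.86×1.53/0.0609)^(0.6667) = (197.5)^(0.6667) = 33.9 mol/L.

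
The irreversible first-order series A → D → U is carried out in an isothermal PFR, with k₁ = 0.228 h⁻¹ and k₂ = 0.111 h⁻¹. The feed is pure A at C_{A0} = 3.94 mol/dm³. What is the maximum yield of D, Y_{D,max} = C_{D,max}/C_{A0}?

0.505

At the optimum, C_{D,max}/C_{A0} = (k₁/k₂)^[k₂/(k₂−k₁)].
= (0.228/0.111)^(0.111/(0.111−0.228)) = (2.054)^(-0.9487) = 0.5051.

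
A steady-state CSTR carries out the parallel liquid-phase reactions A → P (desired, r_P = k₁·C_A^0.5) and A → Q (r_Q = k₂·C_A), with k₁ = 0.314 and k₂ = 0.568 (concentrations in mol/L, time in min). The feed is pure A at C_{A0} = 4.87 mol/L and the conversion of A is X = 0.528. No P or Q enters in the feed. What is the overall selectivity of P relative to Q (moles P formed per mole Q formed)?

0.365

Exit C_A = C_{A0}(1−X) = 4.87×0.472 = 2.299 mol/L.
A CSTR operates uniformly at the exit composition, giving r_P = 0.4761 and r_Q = 1.306 (each k·C_A^n at C_A = 2.299).
Overall selectivity = C_P/C_Q = r_Pτ/(r_Qτ) = r_P/r_Q = 0.365.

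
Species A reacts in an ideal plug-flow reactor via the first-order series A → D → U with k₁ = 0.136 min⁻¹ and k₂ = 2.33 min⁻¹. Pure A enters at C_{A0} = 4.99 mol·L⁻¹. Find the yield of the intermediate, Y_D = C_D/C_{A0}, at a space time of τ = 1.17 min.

0.0488

For first-order series with pure A initially, C_D(τ) = k₁C_{A0}/(k₂−k₁)·(e^(−k₁τ) − e^(−k₂τ)).
e^(−k₁τ) = e^(−0.136×1.17) = e^(−0.1591) = 0.8529; e^(−k₂τ) = e^(−2.726) = 0.06547.
C_D = 0.136×4.99/(2.33−0.136) × (0.8529−0.06547) = 0.3093×0.7874 = 0.2436 mol·L⁻¹.
Y_D = C_D/C_{A0} = 0.2436/4.99 = 0.0488.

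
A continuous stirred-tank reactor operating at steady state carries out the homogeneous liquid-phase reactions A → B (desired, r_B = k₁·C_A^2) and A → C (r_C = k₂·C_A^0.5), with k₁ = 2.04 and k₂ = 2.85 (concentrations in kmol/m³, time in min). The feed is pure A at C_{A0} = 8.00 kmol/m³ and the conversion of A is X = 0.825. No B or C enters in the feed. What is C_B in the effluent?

3.58 kmol/m³

Exit C_A = C_{A0}(1−X) = 8.00×0.175 = 1.400 kmol/m³.
Rates in a CSTR are evaluated at the outlet concentration: r_B = 2.04×1.400^2 = 3.998, r_C = 2.85×1.400^0.5 = 3.372.
Fraction of consumed A going to B: r_B/(r_B+r_C) = 0.5425.
C_B = 0.5425·C_{A0}·X = 0.5425×8.00×0.825 = 3.58 kmol/m³.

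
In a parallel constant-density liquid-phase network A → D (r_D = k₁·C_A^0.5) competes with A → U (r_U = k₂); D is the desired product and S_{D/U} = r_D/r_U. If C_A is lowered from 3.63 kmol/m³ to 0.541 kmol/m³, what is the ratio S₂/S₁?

S_{D/U} = (k₁/k₂)·C_A^0.5, so S₂/S₁ = (C_{A,2}/C_{A,1})^0.5.
= (0.541/3.63)^0.5 = (0.1490)^0.5 = 0.386.

0.386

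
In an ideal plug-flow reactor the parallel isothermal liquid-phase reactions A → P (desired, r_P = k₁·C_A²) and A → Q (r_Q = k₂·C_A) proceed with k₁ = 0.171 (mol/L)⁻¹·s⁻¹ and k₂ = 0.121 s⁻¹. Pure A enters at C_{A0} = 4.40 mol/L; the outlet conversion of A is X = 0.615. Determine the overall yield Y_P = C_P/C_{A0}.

C_A = C_{A0}(1−X) = 1.694 mol/L.
Along a PFR/batch, dC_Q/dC_A = −r_Q/(r_P+r_Q) = −k₂/(k₂+k₁·C_A).
Integrating from C_{A0} to C_A: C_Q = (0.121/0.171)·ln[(0.121+0.171·4.40)/(0.121+0.171·1.69)] = 0.7076·ln(0.8734/0.4107) = 0.5340 mol/L.
Then C_P = (C_{A0}−C_A) − C_Q = 2.706 − 0.5340 = 2.172 mol/L.
Y_P = C_P/C_{A0} = 2.172/4.40 = 0.494.

0.494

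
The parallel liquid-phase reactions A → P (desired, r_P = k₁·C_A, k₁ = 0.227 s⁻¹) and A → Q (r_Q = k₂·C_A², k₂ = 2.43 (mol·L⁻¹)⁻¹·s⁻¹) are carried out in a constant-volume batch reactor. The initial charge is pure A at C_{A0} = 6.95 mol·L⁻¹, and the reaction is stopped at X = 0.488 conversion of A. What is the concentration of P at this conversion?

C_A = C_{A0}(1−X) = 3.558 mol·L⁻¹.
Along a PFR/batch, dC_P/dC_A = −r_P/(r_P+r_Q) = −k₁/(k₁+k₂·C_A).
Integrating from C_{A0} to C_A: C_P = (0.227/2.43)·ln[(0.227+2.43·6.95)/(0.227+2.43·3.56)] = 0.09342·ln(17.12/8.874) = 0.06136 mol·L⁻¹.

0.0614 mol·L⁻¹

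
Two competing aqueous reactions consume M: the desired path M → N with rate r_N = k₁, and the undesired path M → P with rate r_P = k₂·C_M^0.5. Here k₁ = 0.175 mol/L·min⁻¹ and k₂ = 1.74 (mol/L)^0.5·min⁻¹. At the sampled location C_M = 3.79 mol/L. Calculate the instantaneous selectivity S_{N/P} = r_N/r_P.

S_{N/P} = r_N/r_P = (k₁)/(k₂·C_M^0.5) = (k₁/k₂)·C_M^-0.5.
= (0.175) / (1.74×3.790^0.5) = 0.1750/3.387 = 0.0517.

0.0517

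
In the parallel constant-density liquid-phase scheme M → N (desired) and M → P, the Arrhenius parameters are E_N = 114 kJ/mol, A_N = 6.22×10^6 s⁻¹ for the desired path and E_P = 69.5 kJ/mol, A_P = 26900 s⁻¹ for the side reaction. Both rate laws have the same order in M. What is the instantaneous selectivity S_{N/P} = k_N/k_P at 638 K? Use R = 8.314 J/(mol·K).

0.0526

k_N/k_P = (A_N/A_P)·exp[−(E_N−E_P)/(RT)] = (A_N/A_P)·exp[(E_P−E_N)/(RT)].
(E_P−E_N)/(RT) = (69.5−114)×10³/(8.314×638) = -44500/5304 = -8.389.
k_N/k_P = (6.22×10^6/26900)·exp(-8.389) = 231.2 × 2.273×10^-4 = 0.0526.
Since E_N > E_P, raising the temperature improves selectivity toward N.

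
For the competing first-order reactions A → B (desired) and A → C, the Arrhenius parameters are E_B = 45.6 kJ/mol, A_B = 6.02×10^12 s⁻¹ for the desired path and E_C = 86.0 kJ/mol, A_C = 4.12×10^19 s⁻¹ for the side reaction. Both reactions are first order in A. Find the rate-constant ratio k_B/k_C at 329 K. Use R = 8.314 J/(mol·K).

With equal orders, S_{B/C} = k_B/k_C = (A_B/A_C)·exp[(E_C−E_B)/(RT)].
(E_C−E_B)/(RT) = (86.0−45.6)×10³/(8.314×329) = 40400/2735 = 14.77.
k_B/k_C = (6.02×10^12/4.12×10^19)·exp(14.77) = 1.461×10^-7 × 2.597×10^6 = 0.379.
Since E_B < E_C, lowering the temperature improves selectivity toward B.

0.379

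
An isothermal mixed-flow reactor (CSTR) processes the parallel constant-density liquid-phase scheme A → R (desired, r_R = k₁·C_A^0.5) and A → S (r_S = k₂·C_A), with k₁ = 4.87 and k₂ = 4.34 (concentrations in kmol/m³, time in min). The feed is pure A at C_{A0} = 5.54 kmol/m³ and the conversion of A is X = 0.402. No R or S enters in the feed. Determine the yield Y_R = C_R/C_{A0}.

Exit C_A = C_{A0}(1−X) = 5.54×0.598 = 3.313 kmol/m³.
Rates in a CSTR are evaluated at the outlet concentration: r_R = 4.87×3.313^0.5 = 8.864, r_S = 4.34×3.313 = 14.38.
Fraction of consumed A going to R: r_R/(r_R+r_S) = 0.3814.
C_R = 0.3814·C_{A0}·X = 0.3814×5.54×0.402 = 0.849 kmol/m³; Y_R = C_R/C_{A0} = 0.153.

0.153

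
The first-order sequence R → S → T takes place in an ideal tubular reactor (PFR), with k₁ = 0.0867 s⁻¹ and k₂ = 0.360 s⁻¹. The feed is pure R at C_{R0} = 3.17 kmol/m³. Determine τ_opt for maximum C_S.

Setting dC_S/dτ = 0 gives τ_opt = ln(k₂/k₁)/(k₂−k₁).
= ln(0.360/0.0867)/(0.360−0.0867) = ln(4.152)/0.2733 = 1.424/0.2733 = 5.21 s.

5.21 s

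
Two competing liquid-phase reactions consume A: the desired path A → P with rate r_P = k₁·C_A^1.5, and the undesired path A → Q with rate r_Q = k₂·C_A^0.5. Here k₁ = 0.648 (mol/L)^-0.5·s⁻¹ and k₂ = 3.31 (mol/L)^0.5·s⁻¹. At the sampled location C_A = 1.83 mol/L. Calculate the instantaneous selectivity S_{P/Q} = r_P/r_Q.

0.358

S_{P/Q} = r_P/r_Q = (k₁·C_A^1.5)/(k₂·C_A^0.5) = (k₁/k₂)·C_A.
= (0.648×1.830^1.5) / (3.31×1.830^0.5) = 1.604/4.478 = 0.358.
Since the desired path is higher order in A, keeping C_A high (PFR or concentrated feed) favours P.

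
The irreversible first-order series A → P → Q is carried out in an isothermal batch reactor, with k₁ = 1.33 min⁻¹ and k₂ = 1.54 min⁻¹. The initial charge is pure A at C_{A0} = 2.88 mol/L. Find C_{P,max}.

For a first-order series the maximum intermediate yield is C_{P,max}/C_{A0} = (k₁/k₂)^[k₂/(k₂−k₁)].
= (1.33/1.54)^(1.54/(1.54−1.33)) = (0.8636)^(7.333) = 0.3413.
C_{P,max} = 0.3413×2.88 = 0.983 mol/L.

0.983 mol/L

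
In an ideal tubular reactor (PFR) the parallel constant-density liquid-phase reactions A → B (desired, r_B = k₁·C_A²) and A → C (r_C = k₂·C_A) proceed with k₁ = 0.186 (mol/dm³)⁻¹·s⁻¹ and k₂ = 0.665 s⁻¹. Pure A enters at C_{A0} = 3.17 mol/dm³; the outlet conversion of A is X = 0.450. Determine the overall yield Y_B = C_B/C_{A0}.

C_A = C_{A0}(1−X) = 1.744 mol/dm³.
Along a PFR/batch, dC_C/dC_A = −r_C/(r_B+r_C) = −k₂/(k₂+k₁·C_A).
Integrating from C_{A0} to C_A: C_C = (0.665/0.186)·ln[(0.665+0.186·3.17)/(0.665+0.186·1.74)] = 3.575·ln(1.255/0.9893) = 0.8495 mol/dm³.
Then C_B = (C_{A0}−C_A) − C_C = 1.426 − 0.8495 = 0.5770 mol/dm³.
Y_B = C_B/C_{A0} = 0.5770/3.17 = 0.182.

0.182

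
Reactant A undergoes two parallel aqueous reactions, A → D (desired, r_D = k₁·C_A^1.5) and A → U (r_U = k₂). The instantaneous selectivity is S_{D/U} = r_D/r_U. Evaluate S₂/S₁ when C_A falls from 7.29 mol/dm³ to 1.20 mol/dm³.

S_{D/U} = (k₁/k₂)·C_A^1.5, so S₂/S₁ = (C_{A,2}/C_{A,1})^1.5.
= (1.20/7.29)^1.5 = (0.1646)^1.5 = 0.0668.

0.0668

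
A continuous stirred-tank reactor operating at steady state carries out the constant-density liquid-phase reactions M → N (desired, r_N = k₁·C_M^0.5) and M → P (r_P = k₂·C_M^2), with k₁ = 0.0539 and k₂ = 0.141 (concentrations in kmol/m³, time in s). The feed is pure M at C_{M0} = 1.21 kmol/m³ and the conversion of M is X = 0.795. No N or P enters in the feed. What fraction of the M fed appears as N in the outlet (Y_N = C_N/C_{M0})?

Exit C_M = C_{M0}(1−X) = 1.21×0.205 = 0.2480 kmol/m³.
A CSTR operates uniformly at the exit composition, giving r_N = 0.02684 and r_P = 0.008676 (each k·C_M^n at C_M = 0.2480).
Fraction of consumed M going to N: r_N/(r_N+r_P) = 0.7558.
C_N = 0.7558·C_{M0}·X = 0.7558×1.21×0.795 = 0.727 kmol/m³; Y_N = C_N/C_{M0} = 0.601.

0.601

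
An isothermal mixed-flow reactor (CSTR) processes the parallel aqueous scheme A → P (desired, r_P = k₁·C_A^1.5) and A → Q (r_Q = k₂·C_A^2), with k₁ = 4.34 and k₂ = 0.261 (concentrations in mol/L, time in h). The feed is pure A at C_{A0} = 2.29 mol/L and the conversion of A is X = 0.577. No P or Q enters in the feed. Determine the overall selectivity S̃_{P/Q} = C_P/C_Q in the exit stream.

Exit C_A = C_{A0}(1−X) = 2.29×0.423 = 0.9687 mol/L.
Rates in a CSTR are evaluated at the outlet concentration: r_P = 4.34×0.9687^1.5 = 4.138, r_Q = 0.261×0.9687^2 = 0.2449.
Overall selectivity = C_P/C_Q = r_Pτ/(r_Qτ) = r_P/r_Q = 16.9.

16.9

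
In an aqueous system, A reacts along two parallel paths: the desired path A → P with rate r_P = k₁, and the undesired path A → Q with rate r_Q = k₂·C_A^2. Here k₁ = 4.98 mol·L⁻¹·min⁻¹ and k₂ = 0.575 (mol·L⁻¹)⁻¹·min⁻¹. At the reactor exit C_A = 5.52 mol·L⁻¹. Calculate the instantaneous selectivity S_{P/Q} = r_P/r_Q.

0.284

S_{P/Q} = r_P/r_Q = (k₁)/(k₂·C_A^2) = (k₁/k₂)·C_A^-2.
= (4.98) / (0.575×5.520^2) = 4.980/17.52 = 0.284.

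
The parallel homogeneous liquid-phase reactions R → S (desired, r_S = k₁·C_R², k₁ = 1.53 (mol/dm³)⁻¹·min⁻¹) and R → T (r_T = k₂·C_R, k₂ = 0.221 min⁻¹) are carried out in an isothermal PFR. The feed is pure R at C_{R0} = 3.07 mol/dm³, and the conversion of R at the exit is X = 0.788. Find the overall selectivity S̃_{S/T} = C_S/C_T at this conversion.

11.0

C_R = C_{R0}(1−X) = 0.6508 mol/dm³.
Along a PFR/batch, dC_T/dC_R = −r_T/(r_S+r_T) = −k₂/(k₂+k₁·C_R).
Integrating from C_{R0} to C_R: C_T = (0.221/1.53)·ln[(0.221+1.53·3.07)/(0.221+1.53·0.651)] = 0.1444·ln(4.918/1.217) = 0.2017 mol/dm³.
Then C_S = (C_{R0}−C_R) − C_T = 2.419 − 0.2017 = 2.217 mol/dm³.
S̃_{S/T} = C_S/C_T = 2.217/0.2017 = 11.0.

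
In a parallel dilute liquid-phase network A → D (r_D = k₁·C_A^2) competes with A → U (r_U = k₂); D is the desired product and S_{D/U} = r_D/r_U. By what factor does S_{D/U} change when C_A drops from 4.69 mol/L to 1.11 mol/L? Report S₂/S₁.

0.0560

S_{D/U} = (k₁/k₂)·C_A^2, so S₂/S₁ = (C_{A,2}/C_{A,1})^2.
= (1.11/4.69)^2 = (0.2367)^2 = 0.0560.
Selectivity toward D falls as C_A falls — high-concentration operation is favoured.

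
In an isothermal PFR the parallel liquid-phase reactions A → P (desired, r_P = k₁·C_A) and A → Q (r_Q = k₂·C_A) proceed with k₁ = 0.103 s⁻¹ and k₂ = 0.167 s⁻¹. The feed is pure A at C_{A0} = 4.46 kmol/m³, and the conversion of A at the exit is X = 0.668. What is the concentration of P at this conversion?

C_A = C_{A0}(1−X) = 1.481 kmol/m³.
Both paths are first order in A, so the instantaneous fraction to P is constant: dC_P/d(−C_A) = k₁/(k₁+k₂) = 0.3815.
C_P = 0.3815·(C_{A0}−C_A) = 0.3815×2.979 = 1.14 kmol/m³.

1.14 kmol/m³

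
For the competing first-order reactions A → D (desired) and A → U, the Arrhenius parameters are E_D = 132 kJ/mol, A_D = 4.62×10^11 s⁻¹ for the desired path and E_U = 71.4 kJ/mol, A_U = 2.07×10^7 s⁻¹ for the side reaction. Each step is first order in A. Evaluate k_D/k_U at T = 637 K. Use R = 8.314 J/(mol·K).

0.239

Since both paths have the same order in A, the concentration cancels and S_{D/U} = k_D/k_U = (A_D/A_U)·exp[(E_U−E_D)/(RT)].
(E_U−E_D)/(RT) = (71.4−132)×10³/(8.314×637) = -60600/5296 = -11.44.
k_D/k_U = (4.62×10^11/2.07×10^7)·exp(-11.44) = 22319 × 1.073×10^-5 = 0.239.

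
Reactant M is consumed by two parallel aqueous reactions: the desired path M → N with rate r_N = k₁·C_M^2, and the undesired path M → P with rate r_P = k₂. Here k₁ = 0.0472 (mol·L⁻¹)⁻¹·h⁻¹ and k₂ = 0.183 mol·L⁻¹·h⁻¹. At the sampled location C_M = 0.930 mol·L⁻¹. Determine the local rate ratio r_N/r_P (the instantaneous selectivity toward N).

0.223

S_{N/P} = r_N/r_P = (k₁·C_M^2)/(k₂) = (k₁/k₂)·C_M^2.
= (0.0472×0.9300^2) / (0.183) = 0.04082/0.1830 = 0.223.
Since the desired path is higher order in M, keeping C_M high (PFR or concentrated feed) favours N.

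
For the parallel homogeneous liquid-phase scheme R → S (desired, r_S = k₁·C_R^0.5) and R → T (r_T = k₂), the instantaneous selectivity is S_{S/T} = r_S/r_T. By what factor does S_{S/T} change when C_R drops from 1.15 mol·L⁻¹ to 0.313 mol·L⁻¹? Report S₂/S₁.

S_{S/T} = (k₁/k₂)·C_R^0.5, so S₂/S₁ = (C_{R,2}/C_{R,1})^0.5.
= (0.313/1.15)^0.5 = (0.2722)^0.5 = 0.522.

0.522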